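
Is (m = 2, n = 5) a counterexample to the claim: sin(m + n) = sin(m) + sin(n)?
Substituting m = 2, n = 5:
LHS = sin(2 + 5) = sin(7) ≈ 0.657
RHS = sin(2) + sin(5) ≈ -0.04963

Since LHS ≠ RHS, this pair disproves the claim.

Answer: Yes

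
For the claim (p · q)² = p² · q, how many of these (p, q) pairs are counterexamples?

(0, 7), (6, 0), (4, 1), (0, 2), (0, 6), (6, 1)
Testing each pair:
(0, 7): LHS = 0, RHS = 0 → satisfies claim
(6, 0): LHS = 0, RHS = 0 → satisfies claim
(4, 1): LHS = 16, RHS = 16 → satisfies claim
(0, 2): LHS = 0, RHS = 0 → satisfies claim
(0, 6): LHS = 0, RHS = 0 → satisfies claim
(6, 1): LHS = 36, RHS = 36 → satisfies claim

That makes 0 counterexamples.

Answer: 0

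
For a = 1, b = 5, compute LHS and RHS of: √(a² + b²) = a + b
LHS = √(1² + 5²) = √(26) ≈ 5.099
RHS = 1 + 5 = 6

LHS ≠ RHS (they differ by about 0.901), so the equation does not hold here.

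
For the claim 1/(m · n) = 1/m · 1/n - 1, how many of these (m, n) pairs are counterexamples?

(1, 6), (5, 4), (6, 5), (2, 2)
Testing each pair:
(1, 6): LHS = 1/6, RHS = -5/6 → counterexample
(5, 4): LHS = 1/20, RHS = -19/20 → counterexample
(6, 5): LHS = 1/30, RHS = -29/30 → counterexample
(2, 2): LHS = 1/4, RHS = -3/4 → counterexample

That makes 4 counterexamples.

Answer: 4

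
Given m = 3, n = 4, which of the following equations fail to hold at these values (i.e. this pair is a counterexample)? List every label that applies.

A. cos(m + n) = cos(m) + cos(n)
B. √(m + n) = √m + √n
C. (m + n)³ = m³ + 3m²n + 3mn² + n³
A, B

Evaluating each claim at the given values:
A. LHS = cos(7) ≈ 0.7539, RHS = cos(3) + cos(4) ≈ -1.644 → fails here (LHS ≠ RHS)
B. LHS = √(7) ≈ 2.646, RHS = √(3) + 2 ≈ 3.732 → fails here (LHS ≠ RHS)
C. LHS = 343, RHS = 343 → holds here (LHS = RHS)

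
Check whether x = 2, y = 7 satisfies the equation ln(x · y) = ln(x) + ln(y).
Holds

Substituting x = 2, y = 7:

LHS = ln(2 · 7) = ln(14) ≈ 2.639
RHS = ln(2) + ln(7) ≈ 2.639

LHS = RHS, so the equation holds at this point.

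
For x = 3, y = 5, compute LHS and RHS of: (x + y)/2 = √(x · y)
LHS = (3 + 5)/2 = 4
RHS = √(3 · 5) = √(15) ≈ 3.873

LHS ≠ RHS (they differ by about 0.127), so the equation does not hold here.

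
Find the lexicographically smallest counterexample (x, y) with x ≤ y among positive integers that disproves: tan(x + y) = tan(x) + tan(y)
(x, y) = (1, 1)

Substituting (1, 1) into the claim:
LHS = tan(1 + 1) = tan(2) ≈ -2.185
RHS = tan(1) + tan(1) = 2·tan(1) ≈ 3.115

Since LHS ≠ RHS, this pair disproves the claim, and no lexicographically smaller pair (x ≤ y, positive integers) does.

For instance (2, 8) is also a counterexample (LHS = tan(10) ≈ 0.6484, RHS = tan(8) + tan(2) ≈ -8.985), but it's lexicographically larger.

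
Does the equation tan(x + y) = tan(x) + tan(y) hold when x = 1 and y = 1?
Substituting x = 1, y = 1:

LHS = tan(1 + 1) = tan(2) ≈ -2.185
RHS = tan(1) + tan(1) = 2·tan(1) ≈ 3.115

LHS ≠ RHS, so the equation does not hold at this point.

Answer: Fails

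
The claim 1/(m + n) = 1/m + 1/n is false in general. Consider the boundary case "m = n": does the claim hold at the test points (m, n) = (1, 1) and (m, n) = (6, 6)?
No, fails at both test points

At (1, 1): LHS = 1/2 ≠ RHS = 2
At (6, 6): LHS = 1/12 ≠ RHS = 1/3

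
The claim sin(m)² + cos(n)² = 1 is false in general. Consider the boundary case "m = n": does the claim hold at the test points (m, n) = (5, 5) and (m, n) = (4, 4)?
At (5, 5): LHS = cos(5)² + sin(5)² = 1, RHS = 1 → equal
At (4, 4): LHS = cos(4)² + sin(4)² = 1, RHS = 1 → equal

So the claim does hold at both of these boundary points, even though it is not an identity.

Answer: Yes, holds at both test points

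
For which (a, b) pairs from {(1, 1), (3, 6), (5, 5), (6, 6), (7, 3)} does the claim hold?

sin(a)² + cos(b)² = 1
Testing each pair:
(1, 1): LHS = cos(1)² + sin(1)² = 1, RHS = 1 → holds
(3, 6): LHS = sin(3)² + cos(6)² ≈ 0.9418, RHS = 1 → fails
(5, 5): LHS = cos(5)² + sin(5)² = 1, RHS = 1 → holds
(6, 6): LHS = sin(6)² + cos(6)² = 1, RHS = 1 → holds
(7, 3): LHS = sin(7)² + cos(3)² ≈ 1.412, RHS = 1 → fails

3 of 5 pairs satisfy the claim.

Answer: (1, 1), (5, 5), (6, 6)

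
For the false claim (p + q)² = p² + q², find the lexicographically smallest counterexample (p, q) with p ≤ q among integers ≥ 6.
Substituting (6, 6) into the claim:
LHS = (6 + 6)² = 144
RHS = 6² + 6² = 72

Since LHS ≠ RHS, this pair disproves the claim, and no lexicographically smaller pair (p ≤ q, integers ≥ 6) does.

For instance (10, 11) is also a counterexample (LHS = 441, RHS = 221), but it's lexicographically larger.

Answer: (p, q) = (6, 6)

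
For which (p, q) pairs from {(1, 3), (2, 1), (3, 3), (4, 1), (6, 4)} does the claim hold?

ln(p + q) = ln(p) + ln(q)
Testing each pair:
(1, 3): LHS = ln(4) ≈ 1.386, RHS = ln(3) ≈ 1.099 → fails
(2, 1): LHS = ln(3) ≈ 1.099, RHS = ln(2) ≈ 0.6931 → fails
(3, 3): LHS = ln(6) ≈ 1.792, RHS = 2·ln(3) ≈ 2.197 → fails
(4, 1): LHS = ln(5) ≈ 1.609, RHS = ln(4) ≈ 1.386 → fails
(6, 4): LHS = ln(10) ≈ 2.303, RHS = ln(4) + ln(6) ≈ 3.178 → fails

No pair satisfies the claim.

Answer: None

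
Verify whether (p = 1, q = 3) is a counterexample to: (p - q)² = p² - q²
Yes

Substituting p = 1, q = 3:
LHS = (1 - 3)² = 4
RHS = 1² - 3² = -8

Since LHS ≠ RHS, this pair disproves the claim.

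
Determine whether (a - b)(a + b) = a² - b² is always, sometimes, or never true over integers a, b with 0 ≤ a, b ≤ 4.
The identity holds for every pair in the range. For instance at (a, b) = (1, 3): both sides equal -8.

Answer: Always true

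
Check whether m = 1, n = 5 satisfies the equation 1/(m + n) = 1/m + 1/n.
Fails

Substituting m = 1, n = 5:

LHS = 1/(1 + 5) = 1/6
RHS = 1/1 + 1/5 = 6/5

LHS ≠ RHS, so the equation does not hold at this point.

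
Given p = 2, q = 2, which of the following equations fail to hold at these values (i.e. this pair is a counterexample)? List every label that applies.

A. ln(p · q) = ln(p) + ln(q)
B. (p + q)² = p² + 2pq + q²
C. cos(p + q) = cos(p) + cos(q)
C

Evaluating each claim at the given values:
A. LHS = ln(4) ≈ 1.386, RHS = 2·ln(2) ≈ 1.386 → holds here (LHS = RHS)
B. LHS = 16, RHS = 16 → holds here (LHS = RHS)
C. LHS = cos(4) ≈ -0.6536, RHS = 2·cos(2) ≈ -0.8323 → fails here (LHS ≠ RHS)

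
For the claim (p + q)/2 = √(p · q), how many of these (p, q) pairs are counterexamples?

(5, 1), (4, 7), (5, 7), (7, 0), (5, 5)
4

Testing each pair:
(5, 1): LHS = 3, RHS = √(5) ≈ 2.236 → counterexample
(4, 7): LHS = 11/2, RHS = 2·√(7) ≈ 5.292 → counterexample
(5, 7): LHS = 6, RHS = √(35) ≈ 5.916 → counterexample
(7, 0): LHS = 7/2, RHS = 0 → counterexample
(5, 5): LHS = 5, RHS = 5 → satisfies claim

That makes 4 counterexamples.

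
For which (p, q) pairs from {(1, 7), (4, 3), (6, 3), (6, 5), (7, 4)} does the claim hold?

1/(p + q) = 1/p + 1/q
None

Testing each pair:
(1, 7): LHS = 1/8, RHS = 8/7 → fails
(4, 3): LHS = 1/7, RHS = 7/12 → fails
(6, 3): LHS = 1/9, RHS = 1/2 → fails
(6, 5): LHS = 1/11, RHS = 11/30 → fails
(7, 4): LHS = 1/11, RHS = 11/28 → fails

No pair satisfies the claim.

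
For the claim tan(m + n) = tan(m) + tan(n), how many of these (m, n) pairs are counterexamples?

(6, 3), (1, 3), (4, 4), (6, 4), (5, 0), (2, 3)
Testing each pair:
(6, 3): LHS = tan(9) ≈ -0.4523, RHS = tan(6) + tan(3) ≈ -0.4336 → counterexample
(1, 3): LHS = tan(4) ≈ 1.158, RHS = tan(3) + tan(1) ≈ 1.415 → counterexample
(4, 4): LHS = tan(8) ≈ -6.8, RHS = 2·tan(4) ≈ 2.316 → counterexample
(6, 4): LHS = tan(10) ≈ 0.6484, RHS = tan(6) + tan(4) ≈ 0.8668 → counterexample
(5, 0): LHS = tan(5) ≈ -3.381, RHS = tan(5) ≈ -3.381 → satisfies claim
(2, 3): LHS = tan(5) ≈ -3.381, RHS = tan(2) + tan(3) ≈ -2.328 → counterexample

That makes 5 counterexamples.

Answer: 5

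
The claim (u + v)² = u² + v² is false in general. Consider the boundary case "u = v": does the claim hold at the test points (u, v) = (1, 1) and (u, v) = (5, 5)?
At (1, 1): LHS = 4 ≠ RHS = 2
At (5, 5): LHS = 100 ≠ RHS = 50

Answer: No, fails at both test points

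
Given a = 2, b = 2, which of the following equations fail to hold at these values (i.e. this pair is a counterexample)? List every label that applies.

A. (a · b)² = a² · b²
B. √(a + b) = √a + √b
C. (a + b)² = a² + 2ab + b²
B

Evaluating each claim at the given values:
A. LHS = 16, RHS = 16 → holds here (LHS = RHS)
B. LHS = 2, RHS = 2·√(2) ≈ 2.828 → fails here (LHS ≠ RHS)
C. LHS = 16, RHS = 16 → holds here (LHS = RHS)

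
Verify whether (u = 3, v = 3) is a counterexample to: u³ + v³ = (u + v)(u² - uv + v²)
No

Substituting u = 3, v = 3:
LHS = 3³ + 3³ = 54
RHS = (3 + 3)(3² - 3·3 + 3²) = 54

The sides agree, so this pair does not disprove the claim.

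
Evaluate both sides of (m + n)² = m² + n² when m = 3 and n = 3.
LHS = (3 + 3)² = 36
RHS = 3² + 3² = 18

LHS ≠ RHS, so the equation does not hold here.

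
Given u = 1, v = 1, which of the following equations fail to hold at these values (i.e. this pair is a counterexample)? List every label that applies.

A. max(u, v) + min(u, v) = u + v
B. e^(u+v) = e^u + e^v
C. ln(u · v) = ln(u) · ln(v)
B

Evaluating each claim at the given values:
A. LHS = 2, RHS = 2 → holds here (LHS = RHS)
B. LHS = e^2 ≈ 7.389, RHS = 2·e ≈ 5.437 → fails here (LHS ≠ RHS)
C. LHS = 0, RHS = 0 → holds here (LHS = RHS)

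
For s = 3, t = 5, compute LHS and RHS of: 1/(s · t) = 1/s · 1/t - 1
LHS = 1/(3 · 5) = 1/15
RHS = 1/3 · 1/5 - 1 = -14/15

LHS ≠ RHS, so the equation does not hold here.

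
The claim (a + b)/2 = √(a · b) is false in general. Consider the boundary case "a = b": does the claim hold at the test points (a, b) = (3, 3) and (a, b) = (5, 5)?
Yes, holds at both test points

At (3, 3): LHS = 3, RHS = 3 → equal
At (5, 5): LHS = 5, RHS = 5 → equal

So the claim does hold at both of these boundary points, even though it is not an identity.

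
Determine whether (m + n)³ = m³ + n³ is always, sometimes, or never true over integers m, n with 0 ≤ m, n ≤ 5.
It holds at (m, n) = (0, 1) (both sides equal 1), but fails at (m, n) = (5, 1) (LHS = 216, RHS = 126).

Answer: Sometimes true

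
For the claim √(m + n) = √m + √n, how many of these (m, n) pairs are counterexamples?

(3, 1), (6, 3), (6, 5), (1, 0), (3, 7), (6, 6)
Testing each pair:
(3, 1): LHS = 2, RHS = 1 + √(3) ≈ 2.732 → counterexample
(6, 3): LHS = 3, RHS = √(3) + √(6) ≈ 4.182 → counterexample
(6, 5): LHS = √(11) ≈ 3.317, RHS = √(5) + √(6) ≈ 4.686 → counterexample
(1, 0): LHS = 1, RHS = 1 → satisfies claim
(3, 7): LHS = √(10) ≈ 3.162, RHS = √(3) + √(7) ≈ 4.378 → counterexample
(6, 6): LHS = 2·√(3) ≈ 3.464, RHS = 2·√(6) ≈ 4.899 → counterexample

That makes 5 counterexamples.

Answer: 5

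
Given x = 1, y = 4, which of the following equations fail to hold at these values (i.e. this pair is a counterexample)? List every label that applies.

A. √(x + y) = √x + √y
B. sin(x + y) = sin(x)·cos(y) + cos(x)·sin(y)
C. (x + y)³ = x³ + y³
A, C

Evaluating each claim at the given values:
A. LHS = √(5) ≈ 2.236, RHS = 3 → fails here (LHS ≠ RHS)
B. LHS = sin(5) ≈ -0.9589, RHS = sin(1)·cos(4) + sin(4)·cos(1) ≈ -0.9589 → holds here (LHS = RHS)
C. LHS = 125, RHS = 65 → fails here (LHS ≠ RHS)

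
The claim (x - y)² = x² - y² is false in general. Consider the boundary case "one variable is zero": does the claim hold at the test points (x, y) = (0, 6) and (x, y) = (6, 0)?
At (0, 6): LHS = 36 ≠ RHS = -36
At (6, 0): LHS = 36, RHS = 36 → equal

Answer: Only at (6, 0)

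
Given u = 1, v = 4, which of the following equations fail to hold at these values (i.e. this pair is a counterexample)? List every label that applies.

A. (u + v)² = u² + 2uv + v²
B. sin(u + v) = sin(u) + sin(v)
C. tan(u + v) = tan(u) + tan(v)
B, C

Evaluating each claim at the given values:
A. LHS = 25, RHS = 25 → holds here (LHS = RHS)
B. LHS = sin(5) ≈ -0.9589, RHS = sin(4) + sin(1) ≈ 0.08467 → fails here (LHS ≠ RHS)
C. LHS = tan(5) ≈ -3.381, RHS = tan(4) + tan(1) ≈ 2.715 → fails here (LHS ≠ RHS)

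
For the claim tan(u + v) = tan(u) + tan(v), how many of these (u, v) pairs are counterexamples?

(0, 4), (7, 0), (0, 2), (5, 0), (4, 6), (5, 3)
Testing each pair:
(0, 4): LHS = tan(4) ≈ 1.158, RHS = tan(4) ≈ 1.158 → satisfies claim
(7, 0): LHS = tan(7) ≈ 0.8714, RHS = tan(7) ≈ 0.8714 → satisfies claim
(0, 2): LHS = tan(2) ≈ -2.185, RHS = tan(2) ≈ -2.185 → satisfies claim
(5, 0): LHS = tan(5) ≈ -3.381, RHS = tan(5) ≈ -3.381 → satisfies claim
(4, 6): LHS = tan(10) ≈ 0.6484, RHS = tan(6) + tan(4) ≈ 0.8668 → counterexample
(5, 3): LHS = tan(8) ≈ -6.8, RHS = tan(5) + tan(3) ≈ -3.523 → counterexample

That makes 2 counterexamples.

Answer: 2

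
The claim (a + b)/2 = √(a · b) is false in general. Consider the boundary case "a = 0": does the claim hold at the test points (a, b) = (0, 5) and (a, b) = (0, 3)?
No, fails at both test points

At (0, 5): LHS = 5/2 ≠ RHS = 0
At (0, 3): LHS = 3/2 ≠ RHS = 0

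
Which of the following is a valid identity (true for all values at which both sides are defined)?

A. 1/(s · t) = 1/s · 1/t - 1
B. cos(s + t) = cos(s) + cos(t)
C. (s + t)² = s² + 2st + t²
C

A: fails at (1, 3) — LHS = 1/3, RHS = -2/3.
B: fails at (4, 4) — LHS = cos(8) ≈ -0.1455, RHS = 2·cos(4) ≈ -1.307.
C: holds — e.g. at (2, 4), both sides equal 36.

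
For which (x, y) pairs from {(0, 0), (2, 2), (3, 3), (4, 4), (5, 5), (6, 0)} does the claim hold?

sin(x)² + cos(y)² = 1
(0, 0), (2, 2), (3, 3), (4, 4), (5, 5)

Testing each pair:
(0, 0): LHS = 1, RHS = 1 → holds
(2, 2): LHS = cos(2)² + sin(2)² = 1, RHS = 1 → holds
(3, 3): LHS = sin(3)² + cos(3)² = 1, RHS = 1 → holds
(4, 4): LHS = cos(4)² + sin(4)² = 1, RHS = 1 → holds
(5, 5): LHS = cos(5)² + sin(5)² = 1, RHS = 1 → holds
(6, 0): LHS = sin(6)² + 1 ≈ 1.078, RHS = 1 → fails

5 of 6 pairs satisfy the claim.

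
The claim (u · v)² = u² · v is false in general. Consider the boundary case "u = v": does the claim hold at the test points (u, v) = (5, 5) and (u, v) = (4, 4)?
At (5, 5): LHS = 625 ≠ RHS = 125
At (4, 4): LHS = 256 ≠ RHS = 64

Answer: No, fails at both test points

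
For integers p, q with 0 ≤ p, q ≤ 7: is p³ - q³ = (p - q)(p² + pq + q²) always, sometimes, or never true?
The identity holds for every pair in the range. For instance at (p, q) = (5, 2): both sides equal 117.

Answer: Always true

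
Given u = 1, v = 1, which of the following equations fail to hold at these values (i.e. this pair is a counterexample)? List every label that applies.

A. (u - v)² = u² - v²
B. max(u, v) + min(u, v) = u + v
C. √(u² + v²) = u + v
Evaluating each claim at the given values:
A. LHS = 0, RHS = 0 → holds here (LHS = RHS)
B. LHS = 2, RHS = 2 → holds here (LHS = RHS)
C. LHS = √(2) ≈ 1.414, RHS = 2 → fails here (LHS ≠ RHS)

Answer: C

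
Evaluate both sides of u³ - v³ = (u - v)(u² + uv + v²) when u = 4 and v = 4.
LHS = 4³ - 4³ = 0
RHS = (4 - 4)(4² + 4·4 + 4²) = 0

LHS = RHS: the two sides agree.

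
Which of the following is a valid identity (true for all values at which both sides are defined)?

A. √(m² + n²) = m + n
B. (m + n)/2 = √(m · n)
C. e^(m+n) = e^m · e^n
C

A: fails at (6, 7) — LHS = √(85) ≈ 9.22, RHS = 13.
B: fails at (1, 2) — LHS = 3/2, RHS = √(2) ≈ 1.414.
C: holds — e.g. at (5, 8), both sides equal e^13 ≈ 442413.4.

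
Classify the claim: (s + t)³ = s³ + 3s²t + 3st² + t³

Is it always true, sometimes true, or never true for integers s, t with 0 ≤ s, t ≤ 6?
Always true

The identity holds for every pair in the range. For instance at (s, t) = (2, 3): both sides equal 125.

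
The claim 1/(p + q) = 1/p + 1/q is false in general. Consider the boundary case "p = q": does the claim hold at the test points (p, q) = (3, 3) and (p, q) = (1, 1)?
No, fails at both test points

At (3, 3): LHS = 1/6 ≠ RHS = 2/3
At (1, 1): LHS = 1/2 ≠ RHS = 2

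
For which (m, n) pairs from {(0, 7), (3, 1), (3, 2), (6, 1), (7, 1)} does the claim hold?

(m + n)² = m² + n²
Testing each pair:
(0, 7): LHS = 49, RHS = 49 → holds
(3, 1): LHS = 16, RHS = 10 → fails
(3, 2): LHS = 25, RHS = 13 → fails
(6, 1): LHS = 49, RHS = 37 → fails
(7, 1): LHS = 64, RHS = 50 → fails

1 of 5 pairs satisfies the claim.

Answer: (0, 7)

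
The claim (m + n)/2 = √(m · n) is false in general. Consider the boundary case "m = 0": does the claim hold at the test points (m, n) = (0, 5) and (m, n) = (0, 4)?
At (0, 5): LHS = 5/2 ≠ RHS = 0
At (0, 4): LHS = 2 ≠ RHS = 0

Answer: No, fails at both test points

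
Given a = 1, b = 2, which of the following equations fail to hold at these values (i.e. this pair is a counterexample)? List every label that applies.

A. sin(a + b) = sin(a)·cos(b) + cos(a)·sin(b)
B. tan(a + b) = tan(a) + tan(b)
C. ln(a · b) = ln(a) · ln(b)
B, C

Evaluating each claim at the given values:
A. LHS = sin(3) ≈ 0.1411, RHS = sin(1)·cos(2) + sin(2)·cos(1) ≈ 0.1411 → holds here (LHS = RHS)
B. LHS = tan(3) ≈ -0.1425, RHS = tan(2) + tan(1) ≈ -0.6276 → fails here (LHS ≠ RHS)
C. LHS = ln(2) ≈ 0.6931, RHS = 0 → fails here (LHS ≠ RHS)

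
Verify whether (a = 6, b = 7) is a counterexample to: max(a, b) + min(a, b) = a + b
No

Substituting a = 6, b = 7:
LHS = max(6, 7) + min(6, 7) = 13
RHS = 6 + 7 = 13

The sides agree, so this pair does not disprove the claim.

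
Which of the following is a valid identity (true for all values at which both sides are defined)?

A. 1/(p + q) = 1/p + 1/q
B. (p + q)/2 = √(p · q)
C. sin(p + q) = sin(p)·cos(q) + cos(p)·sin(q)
A: fails at (2, 2) — LHS = 1/4, RHS = 1.
B: fails at (1, 5) — LHS = 3, RHS = √(5) ≈ 2.236.
C: holds — e.g. at (3, 7), both sides equal sin(10) ≈ -0.544.

Answer: C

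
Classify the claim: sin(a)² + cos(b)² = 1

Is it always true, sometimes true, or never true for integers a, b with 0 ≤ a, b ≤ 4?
It holds at (a, b) = (2, 2) (both sides equal 1), but fails at (a, b) = (1, 3) (LHS = sin(1)² + cos(3)² ≈ 1.688, RHS = 1).

Answer: Sometimes true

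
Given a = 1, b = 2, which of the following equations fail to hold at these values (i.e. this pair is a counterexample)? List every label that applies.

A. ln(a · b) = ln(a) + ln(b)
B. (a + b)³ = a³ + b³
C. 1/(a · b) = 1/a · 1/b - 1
B, C

Evaluating each claim at the given values:
A. LHS = ln(2) ≈ 0.6931, RHS = ln(2) ≈ 0.6931 → holds here (LHS = RHS)
B. LHS = 27, RHS = 9 → fails here (LHS ≠ RHS)
C. LHS = 1/2, RHS = -1/2 → fails here (LHS ≠ RHS)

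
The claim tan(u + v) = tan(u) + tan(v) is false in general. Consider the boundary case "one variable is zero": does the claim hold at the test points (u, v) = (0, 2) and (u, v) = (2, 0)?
At (0, 2): LHS = tan(2) ≈ -2.185, RHS = tan(2) ≈ -2.185 → equal
At (2, 0): LHS = tan(2) ≈ -2.185, RHS = tan(2) ≈ -2.185 → equal

So the claim does hold at both of these boundary points, even though it is not an identity.

Answer: Yes, holds at both test points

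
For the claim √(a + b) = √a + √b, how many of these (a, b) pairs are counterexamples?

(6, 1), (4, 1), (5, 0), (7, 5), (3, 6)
4

Testing each pair:
(6, 1): LHS = √(7) ≈ 2.646, RHS = 1 + √(6) ≈ 3.449 → counterexample
(4, 1): LHS = √(5) ≈ 2.236, RHS = 3 → counterexample
(5, 0): LHS = √(5) ≈ 2.236, RHS = √(5) ≈ 2.236 → satisfies claim
(7, 5): LHS = 2·√(3) ≈ 3.464, RHS = √(5) + √(7) ≈ 4.882 → counterexample
(3, 6): LHS = 3, RHS = √(3) + √(6) ≈ 4.182 → counterexample

That makes 4 counterexamples.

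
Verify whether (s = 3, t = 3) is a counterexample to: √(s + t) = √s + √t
Yes

Substituting s = 3, t = 3:
LHS = √(3 + 3) = √(6) ≈ 2.449
RHS = √3 + √3 = 2·√(3) ≈ 3.464

Since LHS ≠ RHS, this pair disproves the claim.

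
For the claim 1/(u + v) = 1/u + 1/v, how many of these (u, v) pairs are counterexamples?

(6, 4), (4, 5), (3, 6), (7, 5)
4

Testing each pair:
(6, 4): LHS = 1/10, RHS = 5/12 → counterexample
(4, 5): LHS = 1/9, RHS = 9/20 → counterexample
(3, 6): LHS = 1/9, RHS = 1/2 → counterexample
(7, 5): LHS = 1/12, RHS = 12/35 → counterexample

That makes 4 counterexamples.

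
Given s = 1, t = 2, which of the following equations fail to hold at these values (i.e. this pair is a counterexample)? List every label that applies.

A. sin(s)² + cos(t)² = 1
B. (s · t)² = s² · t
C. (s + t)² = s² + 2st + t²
Evaluating each claim at the given values:
A. LHS = cos(2)² + sin(1)² ≈ 0.8813, RHS = 1 → fails here (LHS ≠ RHS)
B. LHS = 4, RHS = 2 → fails here (LHS ≠ RHS)
C. LHS = 9, RHS = 9 → holds here (LHS = RHS)

Answer: A, B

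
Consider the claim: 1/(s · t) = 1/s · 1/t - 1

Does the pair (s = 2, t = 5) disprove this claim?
Yes

Substituting s = 2, t = 5:
LHS = 1/(2 · 5) = 1/10
RHS = 1/2 · 1/5 - 1 = -9/10

Since LHS ≠ RHS, this pair disproves the claim.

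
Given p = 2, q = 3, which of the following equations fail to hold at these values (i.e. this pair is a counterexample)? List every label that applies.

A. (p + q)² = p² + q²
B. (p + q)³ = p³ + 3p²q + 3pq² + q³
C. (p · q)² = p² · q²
A

Evaluating each claim at the given values:
A. LHS = 25, RHS = 13 → fails here (LHS ≠ RHS)
B. LHS = 125, RHS = 125 → holds here (LHS = RHS)
C. LHS = 36, RHS = 36 → holds here (LHS = RHS)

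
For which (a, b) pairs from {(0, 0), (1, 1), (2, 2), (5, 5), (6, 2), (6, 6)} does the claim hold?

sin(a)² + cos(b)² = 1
(0, 0), (1, 1), (2, 2), (5, 5), (6, 6)

Testing each pair:
(0, 0): LHS = 1, RHS = 1 → holds
(1, 1): LHS = cos(1)² + sin(1)² = 1, RHS = 1 → holds
(2, 2): LHS = cos(2)² + sin(2)² = 1, RHS = 1 → holds
(5, 5): LHS = cos(5)² + sin(5)² = 1, RHS = 1 → holds
(6, 2): LHS = sin(6)² + cos(2)² ≈ 0.2513, RHS = 1 → fails
(6, 6): LHS = sin(6)² + cos(6)² = 1, RHS = 1 → holds

5 of 6 pairs satisfy the claim.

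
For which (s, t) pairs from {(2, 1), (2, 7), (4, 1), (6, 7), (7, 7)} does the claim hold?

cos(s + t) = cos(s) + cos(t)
None

Testing each pair:
(2, 1): LHS = cos(3) ≈ -0.99, RHS = cos(2) + cos(1) ≈ 0.1242 → fails
(2, 7): LHS = cos(9) ≈ -0.9111, RHS = cos(2) + cos(7) ≈ 0.3378 → fails
(4, 1): LHS = cos(5) ≈ 0.2837, RHS = cos(4) + cos(1) ≈ -0.1133 → fails
(6, 7): LHS = cos(13) ≈ 0.9074, RHS = cos(7) + cos(6) ≈ 1.714 → fails
(7, 7): LHS = cos(14) ≈ 0.1367, RHS = 2·cos(7) ≈ 1.508 → fails

No pair satisfies the claim.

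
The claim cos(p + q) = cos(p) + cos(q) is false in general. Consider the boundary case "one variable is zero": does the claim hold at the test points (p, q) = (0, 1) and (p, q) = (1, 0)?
No, fails at both test points

At (0, 1): LHS = cos(1) ≈ 0.5403 ≠ RHS = cos(1) + 1 ≈ 1.54
At (1, 0): LHS = cos(1) ≈ 0.5403 ≠ RHS = cos(1) + 1 ≈ 1.54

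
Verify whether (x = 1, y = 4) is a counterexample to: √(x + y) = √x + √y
Substituting x = 1, y = 4:
LHS = √(1 + 4) = √(5) ≈ 2.236
RHS = √1 + √4 = 3

Since LHS ≠ RHS, this pair disproves the claim.

Answer: Yes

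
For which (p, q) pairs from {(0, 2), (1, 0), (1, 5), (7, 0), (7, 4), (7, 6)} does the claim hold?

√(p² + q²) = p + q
Testing each pair:
(0, 2): LHS = 2, RHS = 2 → holds
(1, 0): LHS = 1, RHS = 1 → holds
(1, 5): LHS = √(26) ≈ 5.099, RHS = 6 → fails
(7, 0): LHS = 7, RHS = 7 → holds
(7, 4): LHS = √(65) ≈ 8.062, RHS = 11 → fails
(7, 6): LHS = √(85) ≈ 9.22, RHS = 13 → fails

3 of 6 pairs satisfy the claim.

Answer: (0, 2), (1, 0), (7, 0)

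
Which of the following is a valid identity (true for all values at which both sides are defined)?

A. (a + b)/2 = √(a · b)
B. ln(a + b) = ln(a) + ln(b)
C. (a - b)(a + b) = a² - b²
A: fails at (1, 5) — LHS = 3, RHS = √(5) ≈ 2.236.
B: fails at (1, 1) — LHS = ln(2) ≈ 0.6931, RHS = 0.
C: holds — e.g. at (5, 5), both sides equal 0.

Answer: C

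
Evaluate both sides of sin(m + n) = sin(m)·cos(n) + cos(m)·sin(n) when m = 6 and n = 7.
LHS = sin(6 + 7) = sin(13) ≈ 0.4202
RHS = sin(6)·cos(7) + cos(6)·sin(7) = sin(6)·cos(7) + sin(7)·cos(6) ≈ 0.4202

LHS = RHS: the two sides agree.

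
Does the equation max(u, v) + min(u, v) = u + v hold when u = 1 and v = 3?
Holds

Substituting u = 1, v = 3:

LHS = max(1, 3) + min(1, 3) = 4
RHS = 1 + 3 = 4

LHS = RHS, so the equation holds at this point.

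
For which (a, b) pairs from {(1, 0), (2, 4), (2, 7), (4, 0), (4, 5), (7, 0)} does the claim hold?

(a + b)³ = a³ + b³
(1, 0), (4, 0), (7, 0)

Testing each pair:
(1, 0): LHS = 1, RHS = 1 → holds
(2, 4): LHS = 216, RHS = 72 → fails
(2, 7): LHS = 729, RHS = 351 → fails
(4, 0): LHS = 64, RHS = 64 → holds
(4, 5): LHS = 729, RHS = 189 → fails
(7, 0): LHS = 343, RHS = 343 → holds

3 of 6 pairs satisfy the claim.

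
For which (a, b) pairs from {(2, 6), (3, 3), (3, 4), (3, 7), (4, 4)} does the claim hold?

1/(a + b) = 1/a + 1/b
None

Testing each pair:
(2, 6): LHS = 1/8, RHS = 2/3 → fails
(3, 3): LHS = 1/6, RHS = 2/3 → fails
(3, 4): LHS = 1/7, RHS = 7/12 → fails
(3, 7): LHS = 1/10, RHS = 10/21 → fails
(4, 4): LHS = 1/8, RHS = 1/2 → fails

No pair satisfies the claim.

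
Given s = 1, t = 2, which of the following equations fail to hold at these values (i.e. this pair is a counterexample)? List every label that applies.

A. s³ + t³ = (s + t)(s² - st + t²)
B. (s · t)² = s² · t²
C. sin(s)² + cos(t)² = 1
Evaluating each claim at the given values:
A. LHS = 9, RHS = 9 → holds here (LHS = RHS)
B. LHS = 4, RHS = 4 → holds here (LHS = RHS)
C. LHS = cos(2)² + sin(1)² ≈ 0.8813, RHS = 1 → fails here (LHS ≠ RHS)

Answer: C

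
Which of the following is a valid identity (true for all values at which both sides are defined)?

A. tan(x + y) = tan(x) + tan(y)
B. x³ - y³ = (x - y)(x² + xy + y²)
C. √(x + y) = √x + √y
B

A: fails at (3, 7) — LHS = tan(10) ≈ 0.6484, RHS = tan(3) + tan(7) ≈ 0.7289.
B: holds — e.g. at (3, 3), both sides equal 0.
C: fails at (2, 5) — LHS = √(7) ≈ 2.646, RHS = √(2) + √(5) ≈ 3.65.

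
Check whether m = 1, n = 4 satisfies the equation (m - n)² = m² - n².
Fails

Substituting m = 1, n = 4:

LHS = (1 - 4)² = 9
RHS = 1² - 4² = -15

LHS ≠ RHS, so the equation does not hold at this point.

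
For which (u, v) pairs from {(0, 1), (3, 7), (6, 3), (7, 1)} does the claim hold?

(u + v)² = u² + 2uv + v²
All pairs

Testing each pair:
(0, 1): LHS = 1, RHS = 1 → holds
(3, 7): LHS = 100, RHS = 100 → holds
(6, 3): LHS = 81, RHS = 81 → holds
(7, 1): LHS = 64, RHS = 64 → holds

Every pair satisfies the claim.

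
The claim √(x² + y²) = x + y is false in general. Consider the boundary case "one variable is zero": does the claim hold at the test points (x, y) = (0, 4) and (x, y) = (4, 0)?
Yes, holds at both test points

At (0, 4): LHS = 4, RHS = 4 → equal
At (4, 0): LHS = 4, RHS = 4 → equal

So the claim does hold at both of these boundary points, even though it is not an identity.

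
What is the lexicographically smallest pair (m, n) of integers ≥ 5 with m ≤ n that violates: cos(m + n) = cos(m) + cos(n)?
(m, n) = (5, 5)

Substituting (5, 5) into the claim:
LHS = cos(5 + 5) = cos(10) ≈ -0.8391
RHS = cos(5) + cos(5) = 2·cos(5) ≈ 0.5673

Since LHS ≠ RHS, this pair disproves the claim, and no lexicographically smaller pair (m ≤ n, integers ≥ 5) does.

For instance (8, 8) is also a counterexample (LHS = cos(16) ≈ -0.9577, RHS = 2·cos(8) ≈ -0.291), but it's lexicographically larger.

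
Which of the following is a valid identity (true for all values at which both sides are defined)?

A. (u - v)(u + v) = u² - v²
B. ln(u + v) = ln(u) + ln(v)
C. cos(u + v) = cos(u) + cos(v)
A

A: holds — e.g. at (1, 4), both sides equal -15.
B: fails at (2, 4) — LHS = ln(6) ≈ 1.792, RHS = ln(2) + ln(4) ≈ 2.079.
C: fails at (3, 4) — LHS = cos(7) ≈ 0.7539, RHS = cos(3) + cos(4) ≈ -1.644.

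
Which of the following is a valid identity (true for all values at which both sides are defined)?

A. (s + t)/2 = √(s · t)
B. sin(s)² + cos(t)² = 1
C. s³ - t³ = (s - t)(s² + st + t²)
A: fails at (4, 5) — LHS = 9/2, RHS = 2·√(5) ≈ 4.472.
B: fails at (2, 5) — LHS = cos(5)² + sin(2)² ≈ 0.9073, RHS = 1.
C: holds — e.g. at (3, 3), both sides equal 0.

Answer: C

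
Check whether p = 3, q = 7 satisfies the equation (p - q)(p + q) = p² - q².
Holds

Substituting p = 3, q = 7:

LHS = (3 - 7)(3 + 7) = -40
RHS = 3² - 7² = -40

LHS = RHS, so the equation holds at this point.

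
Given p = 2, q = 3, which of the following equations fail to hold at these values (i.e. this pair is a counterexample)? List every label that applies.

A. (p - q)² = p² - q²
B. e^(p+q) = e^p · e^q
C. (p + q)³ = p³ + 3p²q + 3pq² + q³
A

Evaluating each claim at the given values:
A. LHS = 1, RHS = -5 → fails here (LHS ≠ RHS)
B. LHS = e^5 ≈ 148.4, RHS = e^5 ≈ 148.4 → holds here (LHS = RHS)
C. LHS = 125, RHS = 125 → holds here (LHS = RHS)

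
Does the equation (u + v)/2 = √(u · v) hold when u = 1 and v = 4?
Fails

Substituting u = 1, v = 4:

LHS = (1 + 4)/2 = 5/2
RHS = √(1 · 4) = 2

LHS ≠ RHS, so the equation does not hold at this point.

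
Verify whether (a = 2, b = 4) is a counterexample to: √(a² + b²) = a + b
Yes

Substituting a = 2, b = 4:
LHS = √(2² + 4²) = 2·√(5) ≈ 4.472
RHS = 2 + 4 = 6

Since LHS ≠ RHS, this pair disproves the claim.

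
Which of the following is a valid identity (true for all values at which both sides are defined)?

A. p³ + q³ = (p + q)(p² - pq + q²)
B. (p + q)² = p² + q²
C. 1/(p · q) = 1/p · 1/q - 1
A

A: holds — e.g. at (6, 7), both sides equal 559.
B: fails at (2, 2) — LHS = 16, RHS = 8.
C: fails at (4, 4) — LHS = 1/16, RHS = -15/16.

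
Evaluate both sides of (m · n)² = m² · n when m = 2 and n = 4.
LHS = (2 · 4)² = 64
RHS = 2² · 4 = 16

LHS ≠ RHS, so the equation does not hold here.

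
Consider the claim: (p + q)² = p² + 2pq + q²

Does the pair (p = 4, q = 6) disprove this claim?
No

Substituting p = 4, q = 6:
LHS = (4 + 6)² = 100
RHS = 4² + 2·4·6 + 6² = 100

The sides agree, so this pair does not disprove the claim.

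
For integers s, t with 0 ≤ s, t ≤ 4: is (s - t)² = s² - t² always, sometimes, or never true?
It holds at (s, t) = (3, 0) (both sides equal 9), but fails at (s, t) = (0, 2) (LHS = 4, RHS = -4).

Answer: Sometimes true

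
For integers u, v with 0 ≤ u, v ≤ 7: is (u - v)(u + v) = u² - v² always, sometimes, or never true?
The identity holds for every pair in the range. For instance at (u, v) = (6, 7): both sides equal -13.

Answer: Always true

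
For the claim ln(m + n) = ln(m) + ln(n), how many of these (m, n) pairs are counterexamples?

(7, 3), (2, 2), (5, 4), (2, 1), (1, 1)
4

Testing each pair:
(7, 3): LHS = ln(10) ≈ 2.303, RHS = ln(3) + ln(7) ≈ 3.045 → counterexample
(2, 2): LHS = ln(4) ≈ 1.386, RHS = 2·ln(2) ≈ 1.386 → satisfies claim
(5, 4): LHS = ln(9) ≈ 2.197, RHS = ln(4) + ln(5) ≈ 2.996 → counterexample
(2, 1): LHS = ln(3) ≈ 1.099, RHS = ln(2) ≈ 0.6931 → counterexample
(1, 1): LHS = ln(2) ≈ 0.6931, RHS = 0 → counterexample

That makes 4 counterexamples.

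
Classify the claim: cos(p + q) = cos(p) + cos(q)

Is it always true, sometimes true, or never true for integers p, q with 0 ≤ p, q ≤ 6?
The claim fails for every pair in the range. For instance at (p, q) = (1, 3): LHS = cos(4) ≈ -0.6536, RHS = cos(3) + cos(1) ≈ -0.4497.

Answer: Never true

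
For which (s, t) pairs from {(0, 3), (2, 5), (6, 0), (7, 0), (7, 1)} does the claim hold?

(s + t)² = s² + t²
Testing each pair:
(0, 3): LHS = 9, RHS = 9 → holds
(2, 5): LHS = 49, RHS = 29 → fails
(6, 0): LHS = 36, RHS = 36 → holds
(7, 0): LHS = 49, RHS = 49 → holds
(7, 1): LHS = 64, RHS = 50 → fails

3 of 5 pairs satisfy the claim.

Answer: (0, 3), (6, 0), (7, 0)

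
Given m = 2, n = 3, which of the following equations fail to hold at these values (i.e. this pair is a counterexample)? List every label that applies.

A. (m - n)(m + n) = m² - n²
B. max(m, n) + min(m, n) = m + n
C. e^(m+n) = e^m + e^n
Evaluating each claim at the given values:
A. LHS = -5, RHS = -5 → holds here (LHS = RHS)
B. LHS = 5, RHS = 5 → holds here (LHS = RHS)
C. LHS = e^5 ≈ 148.4, RHS = e^2 + e^3 ≈ 27.47 → fails here (LHS ≠ RHS)

Answer: C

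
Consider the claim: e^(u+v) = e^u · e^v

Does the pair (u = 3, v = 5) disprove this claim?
No

Substituting u = 3, v = 5:
LHS = e^(3+5) = e^8 ≈ 2981
RHS = e^3 · e^5 = e^8 ≈ 2981

The sides agree, so this pair does not disprove the claim.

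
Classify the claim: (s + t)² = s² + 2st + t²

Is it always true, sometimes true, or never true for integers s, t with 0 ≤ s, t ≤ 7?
The identity holds for every pair in the range. For instance at (s, t) = (5, 7): both sides equal 144.

Answer: Always true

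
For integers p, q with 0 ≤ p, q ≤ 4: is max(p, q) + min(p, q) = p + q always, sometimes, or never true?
The identity holds for every pair in the range. For instance at (p, q) = (0, 1): both sides equal 1.

Answer: Always true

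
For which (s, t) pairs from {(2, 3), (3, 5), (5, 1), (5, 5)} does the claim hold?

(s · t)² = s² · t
(5, 1)

Testing each pair:
(2, 3): LHS = 36, RHS = 12 → fails
(3, 5): LHS = 225, RHS = 45 → fails
(5, 1): LHS = 25, RHS = 25 → holds
(5, 5): LHS = 625, RHS = 125 → fails

1 of 4 pairs satisfies the claim.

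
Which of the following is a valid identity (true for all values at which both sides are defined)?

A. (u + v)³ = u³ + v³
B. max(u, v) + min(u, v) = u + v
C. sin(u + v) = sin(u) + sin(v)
B

A: fails at (3, 3) — LHS = 216, RHS = 54.
B: holds — e.g. at (1, 1), both sides equal 2.
C: fails at (1, 3) — LHS = sin(4) ≈ -0.7568, RHS = sin(3) + sin(1) ≈ 0.9826.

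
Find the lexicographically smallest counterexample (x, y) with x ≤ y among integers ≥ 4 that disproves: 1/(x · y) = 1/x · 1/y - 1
(x, y) = (4, 4)

Substituting (4, 4) into the claim:
LHS = 1/(4 · 4) = 1/16
RHS = 1/4 · 1/4 - 1 = -15/16

Since LHS ≠ RHS, this pair disproves the claim, and no lexicographically smaller pair (x ≤ y, integers ≥ 4) does.

For instance (5, 7) is also a counterexample (LHS = 1/35, RHS = -34/35), but it's lexicographically larger.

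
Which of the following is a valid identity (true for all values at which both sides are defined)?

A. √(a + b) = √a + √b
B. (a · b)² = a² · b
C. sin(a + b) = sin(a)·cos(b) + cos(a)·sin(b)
C

A: fails at (1, 4) — LHS = √(5) ≈ 2.236, RHS = 3.
B: fails at (3, 3) — LHS = 81, RHS = 27.
C: holds — e.g. at (2, 2), both sides equal sin(4) ≈ -0.7568.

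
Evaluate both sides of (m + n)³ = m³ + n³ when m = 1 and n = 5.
LHS = (1 + 5)³ = 216
RHS = 1³ + 5³ = 126

LHS ≠ RHS, so the equation does not hold here.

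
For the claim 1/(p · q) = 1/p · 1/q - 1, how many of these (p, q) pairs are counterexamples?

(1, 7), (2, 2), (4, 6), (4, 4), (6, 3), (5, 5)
6

Testing each pair:
(1, 7): LHS = 1/7, RHS = -6/7 → counterexample
(2, 2): LHS = 1/4, RHS = -3/4 → counterexample
(4, 6): LHS = 1/24, RHS = -23/24 → counterexample
(4, 4): LHS = 1/16, RHS = -15/16 → counterexample
(6, 3): LHS = 1/18, RHS = -17/18 → counterexample
(5, 5): LHS = 1/25, RHS = -24/25 → counterexample

That makes 6 counterexamples.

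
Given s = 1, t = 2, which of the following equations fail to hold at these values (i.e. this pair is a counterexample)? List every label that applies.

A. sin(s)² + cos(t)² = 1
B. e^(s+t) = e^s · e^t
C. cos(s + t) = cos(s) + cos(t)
Evaluating each claim at the given values:
A. LHS = cos(2)² + sin(1)² ≈ 0.8813, RHS = 1 → fails here (LHS ≠ RHS)
B. LHS = e^3 ≈ 20.09, RHS = e^3 ≈ 20.09 → holds here (LHS = RHS)
C. LHS = cos(3) ≈ -0.99, RHS = cos(2) + cos(1) ≈ 0.1242 → fails here (LHS ≠ RHS)

Answer: A, C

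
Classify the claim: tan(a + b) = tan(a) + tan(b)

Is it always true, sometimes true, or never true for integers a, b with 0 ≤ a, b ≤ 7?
Sometimes true

It holds at (a, b) = (7, 0) (both sides equal tan(7) ≈ 0.8714), but fails at (a, b) = (5, 5) (LHS = tan(10) ≈ 0.6484, RHS = 2·tan(5) ≈ -6.761).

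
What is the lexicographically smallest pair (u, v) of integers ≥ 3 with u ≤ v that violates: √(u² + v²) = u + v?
Substituting (3, 3) into the claim:
LHS = √(3² + 3²) = 3·√(2) ≈ 4.243
RHS = 3 + 3 = 6

Since LHS ≠ RHS, this pair disproves the claim, and no lexicographically smaller pair (u ≤ v, integers ≥ 3) does.

For instance (4, 5) is also a counterexample (LHS = √(41) ≈ 6.403, RHS = 9), but it's lexicographically larger.

Answer: (u, v) = (3, 3)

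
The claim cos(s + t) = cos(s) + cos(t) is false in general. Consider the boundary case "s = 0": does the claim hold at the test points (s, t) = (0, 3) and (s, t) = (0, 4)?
At (0, 3): LHS = cos(3) ≈ -0.99 ≠ RHS = cos(3) + 1 ≈ 0.01001
At (0, 4): LHS = cos(4) ≈ -0.6536 ≠ RHS = cos(4) + 1 ≈ 0.3464

Answer: No, fails at both test points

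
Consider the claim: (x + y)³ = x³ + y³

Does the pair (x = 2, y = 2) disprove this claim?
Substituting x = 2, y = 2:
LHS = (2 + 2)³ = 64
RHS = 2³ + 2³ = 16

Since LHS ≠ RHS, this pair disproves the claim.

Answer: Yes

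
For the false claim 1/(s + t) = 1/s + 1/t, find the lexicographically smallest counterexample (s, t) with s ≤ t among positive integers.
Substituting (1, 1) into the claim:
LHS = 1/(1 + 1) = 1/2
RHS = 1/1 + 1/1 = 2

Since LHS ≠ RHS, this pair disproves the claim, and no lexicographically smaller pair (s ≤ t, positive integers) does.

For instance (5, 5) is also a counterexample (LHS = 1/10, RHS = 2/5), but it's lexicographically larger.

Answer: (s, t) = (1, 1)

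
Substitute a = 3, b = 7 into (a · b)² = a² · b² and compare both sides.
LHS = (3 · 7)² = 441
RHS = 3² · 7² = 441

LHS = RHS: the two sides agree.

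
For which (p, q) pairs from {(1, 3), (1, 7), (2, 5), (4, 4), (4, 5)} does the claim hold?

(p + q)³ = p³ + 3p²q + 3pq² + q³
Testing each pair:
(1, 3): LHS = 64, RHS = 64 → holds
(1, 7): LHS = 512, RHS = 512 → holds
(2, 5): LHS = 343, RHS = 343 → holds
(4, 4): LHS = 512, RHS = 512 → holds
(4, 5): LHS = 729, RHS = 729 → holds

Every pair satisfies the claim.

Answer: All pairs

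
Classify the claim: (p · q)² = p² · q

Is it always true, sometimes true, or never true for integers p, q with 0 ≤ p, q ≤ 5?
Sometimes true

It holds at (p, q) = (0, 1) (both sides equal 0), but fails at (p, q) = (5, 5) (LHS = 625, RHS = 125).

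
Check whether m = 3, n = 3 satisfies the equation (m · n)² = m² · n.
Substituting m = 3, n = 3:

LHS = (3 · 3)² = 81
RHS = 3² · 3 = 27

LHS ≠ RHS, so the equation does not hold at this point.

Answer: Fails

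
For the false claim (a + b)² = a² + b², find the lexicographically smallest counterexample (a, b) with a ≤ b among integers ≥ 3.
(a, b) = (3, 3)

Substituting (3, 3) into the claim:
LHS = (3 + 3)² = 36
RHS = 3² + 3² = 18

Since LHS ≠ RHS, this pair disproves the claim, and no lexicographically smaller pair (a ≤ b, integers ≥ 3) does.

For instance (7, 7) is also a counterexample (LHS = 196, RHS = 98), but it's lexicographically larger.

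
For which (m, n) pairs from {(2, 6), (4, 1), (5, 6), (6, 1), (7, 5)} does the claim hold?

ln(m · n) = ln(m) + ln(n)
All pairs

Testing each pair:
(2, 6): LHS = ln(12) ≈ 2.485, RHS = ln(2) + ln(6) ≈ 2.485 → holds
(4, 1): LHS = ln(4) ≈ 1.386, RHS = ln(4) ≈ 1.386 → holds
(5, 6): LHS = ln(30) ≈ 3.401, RHS = ln(5) + ln(6) ≈ 3.401 → holds
(6, 1): LHS = ln(6) ≈ 1.792, RHS = ln(6) ≈ 1.792 → holds
(7, 5): LHS = ln(35) ≈ 3.555, RHS = ln(5) + ln(7) ≈ 3.555 → holds

Every pair satisfies the claim.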